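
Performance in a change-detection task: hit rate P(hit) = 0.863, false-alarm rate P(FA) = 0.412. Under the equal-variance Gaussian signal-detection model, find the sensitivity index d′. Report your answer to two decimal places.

d′ = 1.32

z(0.863) = 1.0939, z(0.412) = -0.2224
d' = z(H) − z(FA) = 1.0939 − (-0.2224) = 1.3163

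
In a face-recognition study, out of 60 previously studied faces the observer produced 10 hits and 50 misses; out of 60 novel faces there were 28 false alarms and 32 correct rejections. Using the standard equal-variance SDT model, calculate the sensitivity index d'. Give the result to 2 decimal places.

H = 10/60 = 0.1667
FA = 28/60 = 0.4667
Φ⁻¹(H) = Φ⁻¹(0.1667) = -0.967
Φ⁻¹(FA) = Φ⁻¹(0.4667) = -0.084
d' = z(H) − z(FA) = -0.967 − (-0.084) = -0.883

d' = -0.88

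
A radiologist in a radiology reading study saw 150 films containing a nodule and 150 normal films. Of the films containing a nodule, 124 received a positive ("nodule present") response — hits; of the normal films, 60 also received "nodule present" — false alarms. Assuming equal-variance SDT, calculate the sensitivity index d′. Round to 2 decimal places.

d′ = 1.19

H = 124/150 = 0.8267
FA = 60/150 = 0.4000
z(0.8267) = 0.9412, z(0.4000) = -0.2533
d' = z(H) − z(FA) = 0.9412 − (-0.2533) = 1.1945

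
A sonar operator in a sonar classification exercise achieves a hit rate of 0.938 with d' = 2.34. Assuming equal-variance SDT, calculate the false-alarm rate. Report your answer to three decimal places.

z(hit rate) = z(0.938) = 1.5382
z(FA) = z(H) − d' = 1.5382 − 2.34 = -0.8018
false-alarm rate = Φ(-0.8018) = 0.2113

false-alarm rate = 0.211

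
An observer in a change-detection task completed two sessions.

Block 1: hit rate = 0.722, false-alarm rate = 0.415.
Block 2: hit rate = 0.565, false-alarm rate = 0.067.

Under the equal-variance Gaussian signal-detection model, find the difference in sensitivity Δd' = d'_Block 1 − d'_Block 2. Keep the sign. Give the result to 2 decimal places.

Block 1: z(0.722) = 0.589, z(0.415) = -0.215, d' = 0.804
Block 2: z(0.565) = 0.164, z(0.067) = -1.499, d' = 1.663
Δd' = d'_Block 1 − d'_Block 2 = 0.804 − 1.663 = -0.859
Block 2 has the higher sensitivity.

Δd' = -0.86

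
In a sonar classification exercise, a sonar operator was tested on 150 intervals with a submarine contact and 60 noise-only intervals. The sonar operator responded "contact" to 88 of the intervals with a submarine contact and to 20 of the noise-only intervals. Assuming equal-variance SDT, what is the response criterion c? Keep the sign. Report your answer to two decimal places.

c = 0.11

H = 88/150 = 0.5867
FA = 20/60 = 0.3333
Φ⁻¹(0.5867) = 0.2191, Φ⁻¹(0.3333) = -0.4308
c = −½·[z(H) + z(FA)] = −0.5 × (0.2191 + (-0.4308)) = 0.10585
c > 0: the sonar operator has a conservative response bias.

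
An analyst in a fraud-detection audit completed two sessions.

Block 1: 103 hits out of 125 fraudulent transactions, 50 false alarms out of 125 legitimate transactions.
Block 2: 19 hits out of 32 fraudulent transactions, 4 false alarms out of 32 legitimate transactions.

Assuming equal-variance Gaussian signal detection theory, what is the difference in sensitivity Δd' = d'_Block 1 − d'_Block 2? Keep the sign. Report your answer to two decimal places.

Δd' = -0.20

Block 1: z(0.8240) = 0.931, z(0.4000) = -0.253, d' = 1.184
Block 2: z(0.5938) = 0.237, z(0.1250) = -1.150, d' = 1.387
Δd' = d'_Block 1 − d'_Block 2 = 1.184 − 1.387 = -0.203
Block 2 has the higher sensitivity.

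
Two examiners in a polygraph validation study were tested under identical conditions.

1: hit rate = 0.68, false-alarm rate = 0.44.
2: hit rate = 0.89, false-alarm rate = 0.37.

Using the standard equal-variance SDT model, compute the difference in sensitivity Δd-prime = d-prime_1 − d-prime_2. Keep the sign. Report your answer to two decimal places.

Δd-prime = -0.94

1: z(0.68) = 0.468, z(0.44) = -0.151, d' = 0.619
2: z(0.89) = 1.227, z(0.37) = -0.332, d' = 1.559
Δd' = d'_1 − d'_2 = 0.619 − 1.559 = -0.940
2 has the higher sensitivity.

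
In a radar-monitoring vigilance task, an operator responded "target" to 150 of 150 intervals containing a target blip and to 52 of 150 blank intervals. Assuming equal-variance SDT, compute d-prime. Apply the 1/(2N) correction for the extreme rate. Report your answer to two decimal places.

The hit rate is 150/150 = 1, so apply the 1/(2N) correction: H → 1 − 1/(2·150) = 0.99667.
z(H) = z(0.99667) = 2.713
z(FA) = z(0.34667) = -0.394
d' = 2.713 − (-0.394) = 3.107

d-prime = 3.11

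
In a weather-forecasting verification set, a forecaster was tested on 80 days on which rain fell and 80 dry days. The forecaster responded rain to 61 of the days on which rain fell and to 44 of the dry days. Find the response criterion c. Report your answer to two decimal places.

H = 61/80 = 0.7625
FA = 44/80 = 0.5500
z(H) = 0.7144
z(FA) = 0.1257
c = −½·[z(H) + z(FA)] = −0.5 × (0.7144 + 0.1257) = -0.42005
c < 0: the forecaster has a liberal response bias.

c = -0.42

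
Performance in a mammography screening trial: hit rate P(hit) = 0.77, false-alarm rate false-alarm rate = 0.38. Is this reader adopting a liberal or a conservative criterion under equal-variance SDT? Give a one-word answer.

z(H) = 0.739, z(FA) = -0.305
c = −½·(z(H) + z(FA)) = -0.217
c < 0 → liberal criterion (biased toward responding “yes”).

liberal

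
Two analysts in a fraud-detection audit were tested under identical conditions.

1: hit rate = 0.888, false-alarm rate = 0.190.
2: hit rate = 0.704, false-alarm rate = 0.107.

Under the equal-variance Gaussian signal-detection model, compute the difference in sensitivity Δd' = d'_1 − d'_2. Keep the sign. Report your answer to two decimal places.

Δd' = 0.32

1: z(0.888) = 1.216, z(0.190) = -0.878, d' = 2.094
2: z(0.704) = 0.536, z(0.107) = -1.243, d' = 1.779
Δd' = d'_1 − d'_2 = 2.094 − 1.779 = 0.315
1 has the higher sensitivity.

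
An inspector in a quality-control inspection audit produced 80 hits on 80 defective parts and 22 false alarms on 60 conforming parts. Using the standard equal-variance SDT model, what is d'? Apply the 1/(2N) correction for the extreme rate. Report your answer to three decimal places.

The hit rate is 80/80 = 1, so apply the 1/(2N) correction: H → 1 − 1/(2·80) = 0.99375.
z(H) = z(0.99375) = 2.4977
z(FA) = z(0.36667) = -0.3407
d' = 2.4977 − (-0.3407) = 2.8384

d' = 2.838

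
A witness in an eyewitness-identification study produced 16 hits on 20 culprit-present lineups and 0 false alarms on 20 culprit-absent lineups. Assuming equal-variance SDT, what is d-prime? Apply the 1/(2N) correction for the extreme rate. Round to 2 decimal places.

The false-alarm rate is 0/20 = 0, so apply the 1/(2N) correction: FA → 1/(2·20) = 0.02500.
z(H) = z(0.80000) = 0.842
z(FA) = z(0.02500) = -1.960
d' = 0.842 − (-1.960) = 2.802

d-prime = 2.80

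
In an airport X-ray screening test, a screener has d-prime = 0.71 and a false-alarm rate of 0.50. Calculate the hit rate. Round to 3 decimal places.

z(false-alarm rate) = z(0.50) = 0.0000
z(H) = z(FA) + d' = 0.0000 + 0.71 = 0.7100
hit rate = Φ(0.7100) = 0.7611

hit rate = 0.761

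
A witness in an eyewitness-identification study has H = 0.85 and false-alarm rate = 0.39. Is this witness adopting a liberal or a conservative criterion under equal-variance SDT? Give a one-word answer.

liberal

z(H) = 1.036, z(FA) = -0.279
c = −½·(z(H) + z(FA)) = -0.3785
c < 0 → liberal criterion (biased toward responding “yes”).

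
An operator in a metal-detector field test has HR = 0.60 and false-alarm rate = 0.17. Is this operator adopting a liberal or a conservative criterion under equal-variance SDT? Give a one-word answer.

z(H) = 0.253, z(FA) = -0.954
c = −½·(z(H) + z(FA)) = 0.3505
c > 0 → conservative criterion (biased toward responding “no”).

conservative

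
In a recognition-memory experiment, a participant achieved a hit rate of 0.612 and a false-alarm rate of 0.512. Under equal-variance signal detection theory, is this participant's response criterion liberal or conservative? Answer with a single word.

liberal

z(H) = 0.285, z(FA) = 0.030
c = −½·(z(H) + z(FA)) = -0.1575
c < 0 → liberal criterion (biased toward responding “yes”).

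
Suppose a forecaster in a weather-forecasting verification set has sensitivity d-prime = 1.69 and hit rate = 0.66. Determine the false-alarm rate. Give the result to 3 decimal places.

z(hit rate) = z(0.66) = 0.4125
z(FA) = z(H) − d' = 0.4125 − 1.69 = -1.2775
false-alarm rate = Φ(-1.2775) = 0.1007

false-alarm rate = 0.101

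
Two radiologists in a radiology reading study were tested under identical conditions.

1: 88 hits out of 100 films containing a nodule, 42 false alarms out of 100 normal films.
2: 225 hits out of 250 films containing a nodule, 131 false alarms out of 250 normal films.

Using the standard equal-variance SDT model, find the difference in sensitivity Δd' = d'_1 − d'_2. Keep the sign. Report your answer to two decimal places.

1: z(0.8800) = 1.175, z(0.4200) = -0.202, d' = 1.377
2: z(0.9000) = 1.282, z(0.5240) = 0.060, d' = 1.222
Δd' = d'_1 − d'_2 = 1.377 − 1.222 = 0.155
1 has the higher sensitivity.

Δd' = 0.16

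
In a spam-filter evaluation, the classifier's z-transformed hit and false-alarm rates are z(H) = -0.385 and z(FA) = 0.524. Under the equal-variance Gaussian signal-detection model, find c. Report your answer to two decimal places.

c = −½·[z(H) + z(FA)] = −½·(-0.385 + 0.524) = -0.0695
c < 0: the classifier has a liberal response bias.

c = -0.07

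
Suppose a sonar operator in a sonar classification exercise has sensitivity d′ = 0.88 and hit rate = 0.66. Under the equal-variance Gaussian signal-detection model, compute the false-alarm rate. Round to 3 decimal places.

false-alarm rate = 0.320

z(hit rate) = z(0.66) = 0.4125
z(FA) = z(H) − d' = 0.4125 − 0.88 = -0.4675
false-alarm rate = Φ(-0.4675) = 0.3201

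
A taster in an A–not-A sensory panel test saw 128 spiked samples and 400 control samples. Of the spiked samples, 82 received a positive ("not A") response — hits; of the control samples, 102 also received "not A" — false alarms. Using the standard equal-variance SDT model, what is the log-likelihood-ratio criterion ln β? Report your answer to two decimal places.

ln β = 0.15

H = 82/128 = 0.6406
FA = 102/400 = 0.2550
Φ⁻¹(0.6406) = 0.360, Φ⁻¹(0.2550) = -0.659
ln β = −½·[z(H)² − z(FA)²] = −0.5 × (0.130 − 0.434) = 0.152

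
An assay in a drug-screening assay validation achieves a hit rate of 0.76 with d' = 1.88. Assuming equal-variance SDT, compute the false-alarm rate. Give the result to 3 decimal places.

false-alarm rate = 0.120

z(hit rate) = z(0.76) = 0.7063
z(FA) = z(H) − d' = 0.7063 − 1.88 = -1.1737
false-alarm rate = Φ(-1.1737) = 0.1203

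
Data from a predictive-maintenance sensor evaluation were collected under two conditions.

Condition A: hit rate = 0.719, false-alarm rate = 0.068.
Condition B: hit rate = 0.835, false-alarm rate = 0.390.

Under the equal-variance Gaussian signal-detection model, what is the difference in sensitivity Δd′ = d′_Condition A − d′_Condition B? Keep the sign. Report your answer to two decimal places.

Condition A: z(0.719) = 0.580, z(0.068) = -1.491, d' = 2.071
Condition B: z(0.835) = 0.974, z(0.390) = -0.279, d' = 1.253
Δd' = d'_Condition A − d'_Condition B = 2.071 − 1.253 = 0.818
Condition A has the higher sensitivity.

Δd′ = 0.82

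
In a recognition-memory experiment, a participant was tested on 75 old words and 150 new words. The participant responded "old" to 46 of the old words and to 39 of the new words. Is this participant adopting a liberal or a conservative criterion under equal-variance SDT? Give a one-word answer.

z(H) = 0.288, z(FA) = -0.643
c = −½·(z(H) + z(FA)) = 0.1775
c > 0 → conservative criterion (biased toward responding “no”).

conservative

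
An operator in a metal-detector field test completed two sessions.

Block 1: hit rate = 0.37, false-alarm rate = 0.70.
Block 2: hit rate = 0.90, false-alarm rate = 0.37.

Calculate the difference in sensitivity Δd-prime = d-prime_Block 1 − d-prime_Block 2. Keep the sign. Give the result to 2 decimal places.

Block 1: z(0.37) = -0.332, z(0.70) = 0.524, d' = -0.856
Block 2: z(0.90) = 1.282, z(0.37) = -0.332, d' = 1.614
Δd' = d'_Block 1 − d'_Block 2 = -0.856 − 1.614 = -2.470
Block 2 has the higher sensitivity.

Δd-prime = -2.47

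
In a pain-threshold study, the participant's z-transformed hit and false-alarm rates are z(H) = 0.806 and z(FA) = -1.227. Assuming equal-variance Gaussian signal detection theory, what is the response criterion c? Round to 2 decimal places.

c = −½·[z(H) + z(FA)] = −½·(0.806 + (-1.227)) = 0.2105
c > 0: the participant has a conservative response bias.

c = 0.21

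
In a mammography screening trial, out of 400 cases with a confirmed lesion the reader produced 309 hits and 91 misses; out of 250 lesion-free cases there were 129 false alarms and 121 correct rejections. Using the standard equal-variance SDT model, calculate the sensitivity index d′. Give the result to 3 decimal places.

d′ = 0.707

H = 309/400 = 0.7725
FA = 129/250 = 0.5160
z(0.7725) = 0.7471, z(0.5160) = 0.0401
d' = z(H) − z(FA) = 0.7471 − 0.0401 = 0.7070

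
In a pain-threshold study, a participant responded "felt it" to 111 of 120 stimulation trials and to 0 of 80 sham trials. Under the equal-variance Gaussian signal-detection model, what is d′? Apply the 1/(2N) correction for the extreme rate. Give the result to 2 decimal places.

The false-alarm rate is 0/80 = 0, so apply the 1/(2N) correction: FA → 1/(2·80) = 0.00625.
z(H) = z(0.92500) = 1.440
z(FA) = z(0.00625) = -2.498
d' = 1.440 − (-2.498) = 3.938

d′ = 3.94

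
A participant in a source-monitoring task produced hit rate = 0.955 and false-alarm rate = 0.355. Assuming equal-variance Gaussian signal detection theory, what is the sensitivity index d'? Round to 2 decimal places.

d' = 2.07

Φ⁻¹(H) = 1.695
Φ⁻¹(FA) = -0.372
d' = z(H) − z(FA) = 1.695 − (-0.372) = 2.067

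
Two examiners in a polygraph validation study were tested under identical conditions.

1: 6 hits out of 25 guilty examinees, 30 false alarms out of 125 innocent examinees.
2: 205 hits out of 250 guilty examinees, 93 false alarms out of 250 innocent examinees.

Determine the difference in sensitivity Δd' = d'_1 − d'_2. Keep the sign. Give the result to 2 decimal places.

Δd' = -1.24

1: z(0.2400) = -0.706, z(0.2400) = -0.706, d' = 0.000
2: z(0.8200) = 0.915, z(0.3720) = -0.327, d' = 1.242
Δd' = d'_1 − d'_2 = 0.000 − 1.242 = -1.242
2 has the higher sensitivity.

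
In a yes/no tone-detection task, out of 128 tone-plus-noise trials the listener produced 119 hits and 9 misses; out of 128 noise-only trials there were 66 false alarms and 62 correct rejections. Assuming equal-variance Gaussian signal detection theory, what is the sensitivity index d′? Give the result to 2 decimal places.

H = 119/128 = 0.9297
FA = 66/128 = 0.5156
z(H) = z(0.9297) = 1.4736
z(FA) = z(0.5156) = 0.0391
d' = z(H) − z(FA) = 1.4736 − 0.0391 = 1.4345

d′ = 1.43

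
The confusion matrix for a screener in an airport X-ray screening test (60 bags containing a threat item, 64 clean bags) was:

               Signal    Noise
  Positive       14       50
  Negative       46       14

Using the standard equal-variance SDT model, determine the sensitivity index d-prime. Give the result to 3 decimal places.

H = 14/60 = 0.2333
FA = 50/64 = 0.7812
Φ⁻¹(H) = Φ⁻¹(0.2333) = -0.7280
Φ⁻¹(FA) = Φ⁻¹(0.7812) = 0.7763
d' = z(H) − z(FA) = -0.7280 − 0.7763 = -1.5043

d-prime = -1.504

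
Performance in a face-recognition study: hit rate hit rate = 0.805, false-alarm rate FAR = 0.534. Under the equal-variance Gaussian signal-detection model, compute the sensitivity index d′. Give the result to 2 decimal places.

d′ = 0.77

Φ⁻¹(H) = Φ⁻¹(0.805) = 0.8596
Φ⁻¹(FA) = Φ⁻¹(0.534) = 0.0853
d' = z(H) − z(FA) = 0.8596 − 0.0853 = 0.7743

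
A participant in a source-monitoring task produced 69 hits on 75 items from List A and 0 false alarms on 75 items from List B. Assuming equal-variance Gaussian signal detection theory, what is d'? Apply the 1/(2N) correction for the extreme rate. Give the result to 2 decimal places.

The false-alarm rate is 0/75 = 0, so apply the 1/(2N) correction: FA → 1/(2·75) = 0.00667.
z(H) = z(0.92000) = 1.405
z(FA) = z(0.00667) = -2.475
d' = 1.405 − (-2.475) = 3.880

d' = 3.88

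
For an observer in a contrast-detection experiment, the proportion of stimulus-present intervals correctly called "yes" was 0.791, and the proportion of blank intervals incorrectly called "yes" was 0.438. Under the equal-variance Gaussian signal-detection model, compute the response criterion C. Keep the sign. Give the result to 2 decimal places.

C = -0.33

z(H) = z(0.791) = 0.8099
z(FA) = z(0.438) = -0.1560
c = −½·[z(H) + z(FA)] = −0.5 × (0.8099 + (-0.1560)) = -0.32695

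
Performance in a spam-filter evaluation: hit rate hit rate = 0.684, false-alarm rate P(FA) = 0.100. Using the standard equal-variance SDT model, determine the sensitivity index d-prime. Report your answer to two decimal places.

z(H) = 0.479
z(FA) = -1.282
d' = z(H) − z(FA) = 0.479 − (-1.282) = 1.761

d-prime = 1.76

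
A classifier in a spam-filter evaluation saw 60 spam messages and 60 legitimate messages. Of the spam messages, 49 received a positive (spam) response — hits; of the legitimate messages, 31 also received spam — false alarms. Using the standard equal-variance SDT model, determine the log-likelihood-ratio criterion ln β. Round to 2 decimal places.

H = 49/60 = 0.8167
FA = 31/60 = 0.5167
z(H) = 0.903
z(FA) = 0.042
ln β = −½·[z(H)² − z(FA)²] = −0.5 × (0.815 − 0.002) = -0.4065

ln β = -0.41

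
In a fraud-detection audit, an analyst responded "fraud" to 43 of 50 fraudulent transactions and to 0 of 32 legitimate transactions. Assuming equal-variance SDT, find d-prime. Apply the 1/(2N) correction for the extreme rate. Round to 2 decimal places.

The false-alarm rate is 0/32 = 0, so apply the 1/(2N) correction: FA → 1/(2·32) = 0.01562.
z(H) = z(0.86000) = 1.080
z(FA) = z(0.01562) = -2.154
d' = 1.080 − (-2.154) = 3.234

d-prime = 3.23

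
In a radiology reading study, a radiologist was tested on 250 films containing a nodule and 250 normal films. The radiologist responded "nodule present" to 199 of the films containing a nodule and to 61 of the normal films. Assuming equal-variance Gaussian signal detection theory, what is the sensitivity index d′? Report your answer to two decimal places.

H = 199/250 = 0.7960
FA = 61/250 = 0.2440
z(H) = 0.827
z(FA) = -0.693
d' = z(H) − z(FA) = 0.827 − (-0.693) = 1.520

d′ = 1.52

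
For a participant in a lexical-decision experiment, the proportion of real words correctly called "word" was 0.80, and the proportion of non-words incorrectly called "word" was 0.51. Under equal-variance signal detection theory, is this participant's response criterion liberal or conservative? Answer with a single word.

z(H) = 0.842, z(FA) = 0.025
c = −½·(z(H) + z(FA)) = -0.4335
c < 0 → liberal criterion (biased toward responding “yes”).

liberal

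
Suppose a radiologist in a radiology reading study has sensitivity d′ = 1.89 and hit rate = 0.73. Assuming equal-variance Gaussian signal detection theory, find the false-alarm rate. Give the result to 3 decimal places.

z(hit rate) = z(0.73) = 0.6128
z(FA) = z(H) − d' = 0.6128 − 1.89 = -1.2772
false-alarm rate = Φ(-1.2772) = 0.1008

false-alarm rate = 0.101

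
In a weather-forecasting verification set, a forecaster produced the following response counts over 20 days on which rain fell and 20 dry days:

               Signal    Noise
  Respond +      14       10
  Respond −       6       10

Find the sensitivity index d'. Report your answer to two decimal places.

H = 14/20 = 0.7000
FA = 10/20 = 0.5000
z(H) = z(0.7000) = 0.524
z(FA) = z(0.5000) = 0.000
d' = z(H) − z(FA) = 0.524 − 0.000 = 0.524

d' = 0.52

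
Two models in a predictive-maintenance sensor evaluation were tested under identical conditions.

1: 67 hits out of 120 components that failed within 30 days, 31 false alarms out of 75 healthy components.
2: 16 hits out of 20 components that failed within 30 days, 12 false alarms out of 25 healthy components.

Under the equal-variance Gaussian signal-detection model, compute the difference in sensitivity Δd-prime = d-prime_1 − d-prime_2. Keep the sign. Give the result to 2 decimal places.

1: z(0.5583) = 0.147, z(0.4133) = -0.219, d' = 0.366
2: z(0.8000) = 0.842, z(0.4800) = -0.050, d' = 0.892
Δd' = d'_1 − d'_2 = 0.366 − 0.892 = -0.526
2 has the higher sensitivity.

Δd-prime = -0.53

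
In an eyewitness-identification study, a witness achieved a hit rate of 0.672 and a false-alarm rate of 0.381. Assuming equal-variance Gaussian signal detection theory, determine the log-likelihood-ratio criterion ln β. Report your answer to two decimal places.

ln β = -0.05

Φ⁻¹(H) = Φ⁻¹(0.672) = 0.445
Φ⁻¹(FA) = Φ⁻¹(0.381) = -0.303
ln β = −½·[z(H)² − z(FA)²] = −0.5 × (0.198 − 0.092) = -0.053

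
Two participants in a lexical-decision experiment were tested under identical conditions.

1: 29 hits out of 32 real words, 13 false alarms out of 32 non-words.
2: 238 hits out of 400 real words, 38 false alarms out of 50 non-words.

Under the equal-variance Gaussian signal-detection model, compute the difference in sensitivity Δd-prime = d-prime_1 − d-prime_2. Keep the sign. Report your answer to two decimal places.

Δd-prime = 2.02

1: z(0.9062) = 1.318, z(0.4062) = -0.237, d' = 1.555
2: z(0.5950) = 0.240, z(0.7600) = 0.706, d' = -0.466
Δd' = d'_1 − d'_2 = 1.555 − (-0.466) = 2.021
1 has the higher sensitivity.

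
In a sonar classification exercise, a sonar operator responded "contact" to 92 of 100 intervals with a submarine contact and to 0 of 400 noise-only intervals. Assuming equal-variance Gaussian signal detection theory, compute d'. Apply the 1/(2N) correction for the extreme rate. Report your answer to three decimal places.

d' = 4.428

The false-alarm rate is 0/400 = 0, so apply the 1/(2N) correction: FA → 1/(2·400) = 0.00125.
z(H) = z(0.92000) = 1.4051
z(FA) = z(0.00125) = -3.0233
d' = 1.4051 − (-3.0233) = 4.4284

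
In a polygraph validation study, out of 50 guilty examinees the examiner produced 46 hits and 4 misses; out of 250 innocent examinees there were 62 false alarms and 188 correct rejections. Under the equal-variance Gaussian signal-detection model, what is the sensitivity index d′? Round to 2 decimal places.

d′ = 2.09

H = 46/50 = 0.9200
FA = 62/250 = 0.2480
z(0.9200) = 1.4051, z(0.2480) = -0.6808
d' = z(H) − z(FA) = 1.4051 − (-0.6808) = 2.0859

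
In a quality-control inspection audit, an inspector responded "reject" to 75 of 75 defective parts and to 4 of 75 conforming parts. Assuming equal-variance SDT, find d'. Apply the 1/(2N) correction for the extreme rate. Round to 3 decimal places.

The hit rate is 75/75 = 1, so apply the 1/(2N) correction: H → 1 − 1/(2·75) = 0.99333.
z(H) = z(0.99333) = 2.4746
z(FA) = z(0.05333) = -1.6134
d' = 2.4746 − (-1.6134) = 4.0880

d' = 4.088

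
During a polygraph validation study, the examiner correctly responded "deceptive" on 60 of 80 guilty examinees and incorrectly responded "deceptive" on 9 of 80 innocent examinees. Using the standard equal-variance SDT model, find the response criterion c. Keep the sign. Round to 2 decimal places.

H = 60/80 = 0.7500
FA = 9/80 = 0.1125
Φ⁻¹(H) = Φ⁻¹(0.7500) = 0.6745
Φ⁻¹(FA) = Φ⁻¹(0.1125) = -1.2133
c = −½·[z(H) + z(FA)] = −0.5 × (0.6745 + (-1.2133)) = 0.2694

c = 0.27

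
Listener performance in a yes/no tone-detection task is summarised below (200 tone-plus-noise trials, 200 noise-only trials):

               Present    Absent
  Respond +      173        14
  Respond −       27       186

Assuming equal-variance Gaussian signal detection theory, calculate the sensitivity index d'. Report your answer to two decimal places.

d' = 2.58

H = 173/200 = 0.8650
FA = 14/200 = 0.0700
z(0.8650) = 1.103, z(0.0700) = -1.476
d' = z(H) − z(FA) = 1.103 − (-1.476) = 2.579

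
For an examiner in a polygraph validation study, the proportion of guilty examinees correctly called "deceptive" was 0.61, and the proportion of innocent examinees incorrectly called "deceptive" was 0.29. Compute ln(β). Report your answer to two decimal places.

ln β = 0.11

z(0.61) = 0.279, z(0.29) = -0.553
ln β = −½·[z(H)² − z(FA)²] = −0.5 × (0.078 − 0.306) = 0.114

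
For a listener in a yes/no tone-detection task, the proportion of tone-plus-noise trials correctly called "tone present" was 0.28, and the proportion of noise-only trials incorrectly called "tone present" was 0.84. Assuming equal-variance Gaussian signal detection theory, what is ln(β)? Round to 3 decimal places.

z(H) = z(0.28) = -0.5828
z(FA) = z(0.84) = 0.9945
ln β = −½·[z(H)² − z(FA)²] = −0.5 × (0.3397 − 0.9890) = 0.32465

ln β = 0.325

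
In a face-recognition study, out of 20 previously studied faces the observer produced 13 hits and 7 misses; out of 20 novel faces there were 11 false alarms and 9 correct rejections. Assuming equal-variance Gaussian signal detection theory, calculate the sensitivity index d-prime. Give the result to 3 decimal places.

H = 13/20 = 0.6500
FA = 11/20 = 0.5500
z(H) = z(0.6500) = 0.3853
z(FA) = z(0.5500) = 0.1257
d' = z(H) − z(FA) = 0.3853 − 0.1257 = 0.2596

d-prime = 0.260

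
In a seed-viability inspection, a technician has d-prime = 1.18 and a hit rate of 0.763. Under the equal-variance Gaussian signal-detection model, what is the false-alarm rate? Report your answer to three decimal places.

z(hit rate) = z(0.763) = 0.7160
z(FA) = z(H) − d' = 0.7160 − 1.18 = -0.4640
false-alarm rate = Φ(-0.4640) = 0.3213

false-alarm rate = 0.321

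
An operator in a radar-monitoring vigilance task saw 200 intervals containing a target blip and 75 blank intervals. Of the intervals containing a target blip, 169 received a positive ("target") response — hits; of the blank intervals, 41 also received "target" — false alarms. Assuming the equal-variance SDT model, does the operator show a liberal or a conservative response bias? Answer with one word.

liberal

z(H) = 1.015, z(FA) = 0.117
c = −½·(z(H) + z(FA)) = -0.566
c < 0 → liberal criterion (biased toward responding “yes”).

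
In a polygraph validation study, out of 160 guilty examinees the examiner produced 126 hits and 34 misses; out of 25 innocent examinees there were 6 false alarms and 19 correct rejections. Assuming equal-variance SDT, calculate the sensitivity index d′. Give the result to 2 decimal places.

d′ = 1.50

H = 126/160 = 0.7875
FA = 6/25 = 0.2400
z(0.7875) = 0.7978, z(0.2400) = -0.7063
d' = z(H) − z(FA) = 0.7978 − (-0.7063) = 1.5041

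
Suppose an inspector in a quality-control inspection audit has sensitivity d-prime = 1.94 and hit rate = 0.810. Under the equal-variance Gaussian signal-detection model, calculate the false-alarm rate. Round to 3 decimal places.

false-alarm rate = 0.144

z(hit rate) = z(0.810) = 0.8779
z(FA) = z(H) − d' = 0.8779 − 1.94 = -1.0621
false-alarm rate = Φ(-1.0621) = 0.1441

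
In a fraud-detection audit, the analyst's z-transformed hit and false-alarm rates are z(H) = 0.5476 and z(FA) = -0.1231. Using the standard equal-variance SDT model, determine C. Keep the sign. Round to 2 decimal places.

c = −½·[z(H) + z(FA)] = −½·(0.5476 + (-0.1231)) = -0.21225

C = -0.21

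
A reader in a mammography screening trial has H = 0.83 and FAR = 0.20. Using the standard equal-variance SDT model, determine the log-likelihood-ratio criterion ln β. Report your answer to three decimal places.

ln β = -0.101

z(H) = z(0.83) = 0.9542
z(FA) = z(0.20) = -0.8416
ln β = −½·[z(H)² − z(FA)²] = −0.5 × (0.9105 − 0.7083) = -0.1011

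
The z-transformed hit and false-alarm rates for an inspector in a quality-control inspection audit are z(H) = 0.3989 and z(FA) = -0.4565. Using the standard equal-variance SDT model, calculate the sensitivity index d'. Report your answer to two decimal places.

d' = 0.86

d' = z(H) − z(FA) = 0.3989 − (-0.4565) = 0.8554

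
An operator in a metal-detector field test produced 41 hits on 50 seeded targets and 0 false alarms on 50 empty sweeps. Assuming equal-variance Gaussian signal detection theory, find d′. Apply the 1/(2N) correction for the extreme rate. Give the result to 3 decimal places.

The false-alarm rate is 0/50 = 0, so apply the 1/(2N) correction: FA → 1/(2·50) = 0.01000.
z(H) = z(0.82000) = 0.9154
z(FA) = z(0.01000) = -2.3263
d' = 0.9154 − (-2.3263) = 3.2417

d′ = 3.242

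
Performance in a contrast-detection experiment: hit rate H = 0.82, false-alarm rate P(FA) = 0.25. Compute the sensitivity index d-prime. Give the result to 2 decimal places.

d-prime = 1.59

z(H) = 0.915
z(FA) = -0.674
d' = z(H) − z(FA) = 0.915 − (-0.674) = 1.589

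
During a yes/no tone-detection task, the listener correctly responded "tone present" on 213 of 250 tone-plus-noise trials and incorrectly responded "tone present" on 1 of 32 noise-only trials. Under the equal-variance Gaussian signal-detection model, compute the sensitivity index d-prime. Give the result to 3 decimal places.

H = 213/250 = 0.8520
FA = 1/32 = 0.0312
Φ⁻¹(0.8520) = 1.0450, Φ⁻¹(0.0312) = -1.8634
d' = z(H) − z(FA) = 1.0450 − (-1.8634) = 2.9084

d-prime = 2.908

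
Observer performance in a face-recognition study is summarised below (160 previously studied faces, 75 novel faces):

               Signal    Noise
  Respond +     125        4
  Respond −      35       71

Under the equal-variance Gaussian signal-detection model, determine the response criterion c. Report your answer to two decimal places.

c = 0.42

H = 125/160 = 0.7812
FA = 4/75 = 0.0533
z(0.7812) = 0.7763, z(0.0533) = -1.6137
c = −½·[z(H) + z(FA)] = −0.5 × (0.7763 + (-1.6137)) = 0.4187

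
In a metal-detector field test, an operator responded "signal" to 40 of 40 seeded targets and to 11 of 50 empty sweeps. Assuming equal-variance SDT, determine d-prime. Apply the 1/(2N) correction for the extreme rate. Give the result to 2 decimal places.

The hit rate is 40/40 = 1, so apply the 1/(2N) correction: H → 1 − 1/(2·40) = 0.98750.
z(H) = z(0.98750) = 2.241
z(FA) = z(0.22000) = -0.772
d' = 2.241 − (-0.772) = 3.013

d-prime = 3.01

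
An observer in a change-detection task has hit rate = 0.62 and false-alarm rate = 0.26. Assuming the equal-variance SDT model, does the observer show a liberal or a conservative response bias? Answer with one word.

conservative

z(H) = 0.305, z(FA) = -0.643
c = −½·(z(H) + z(FA)) = 0.169
c > 0 → conservative criterion (biased toward responding “no”).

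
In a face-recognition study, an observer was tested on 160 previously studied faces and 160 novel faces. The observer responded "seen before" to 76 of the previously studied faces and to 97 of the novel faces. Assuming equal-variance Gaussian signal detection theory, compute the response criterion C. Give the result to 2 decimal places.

C = -0.10

H = 76/160 = 0.4750
FA = 97/160 = 0.6062
z(H) = z(0.4750) = -0.0627
z(FA) = z(0.6062) = 0.2694
c = −½·[z(H) + z(FA)] = −0.5 × (-0.0627 + 0.2694) = -0.10335
c < 0: the observer has a liberal response bias.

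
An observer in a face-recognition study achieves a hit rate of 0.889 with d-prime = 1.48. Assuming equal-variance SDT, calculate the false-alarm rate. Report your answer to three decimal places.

false-alarm rate = 0.398

z(hit rate) = z(0.889) = 1.2212
z(FA) = z(H) − d' = 1.2212 − 1.48 = -0.2588
false-alarm rate = Φ(-0.2588) = 0.3979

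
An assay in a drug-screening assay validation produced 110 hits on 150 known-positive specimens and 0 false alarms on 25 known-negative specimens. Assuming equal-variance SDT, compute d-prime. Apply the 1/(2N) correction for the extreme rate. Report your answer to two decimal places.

d-prime = 2.68

The false-alarm rate is 0/25 = 0, so apply the 1/(2N) correction: FA → 1/(2·25) = 0.02000.
z(H) = z(0.73333) = 0.623
z(FA) = z(0.02000) = -2.054
d' = 0.623 − (-2.054) = 2.677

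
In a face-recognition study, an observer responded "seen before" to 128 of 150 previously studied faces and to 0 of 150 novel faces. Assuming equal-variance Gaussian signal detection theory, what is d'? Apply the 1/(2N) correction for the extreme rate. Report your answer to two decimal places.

The false-alarm rate is 0/150 = 0, so apply the 1/(2N) correction: FA → 1/(2·150) = 0.00333.
z(H) = z(0.85333) = 1.051
z(FA) = z(0.00333) = -2.713
d' = 1.051 − (-2.713) = 3.764

d' = 3.76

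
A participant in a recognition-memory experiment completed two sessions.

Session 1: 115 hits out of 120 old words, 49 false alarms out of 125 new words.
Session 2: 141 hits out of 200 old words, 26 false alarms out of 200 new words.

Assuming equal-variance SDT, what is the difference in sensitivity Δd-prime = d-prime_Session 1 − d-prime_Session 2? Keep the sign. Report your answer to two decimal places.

Session 1: z(0.9583) = 1.731, z(0.3920) = -0.274, d' = 2.005
Session 2: z(0.7050) = 0.539, z(0.1300) = -1.126, d' = 1.665
Δd' = d'_Session 1 − d'_Session 2 = 2.005 − 1.665 = 0.340
Session 1 has the higher sensitivity.

Δd-prime = 0.34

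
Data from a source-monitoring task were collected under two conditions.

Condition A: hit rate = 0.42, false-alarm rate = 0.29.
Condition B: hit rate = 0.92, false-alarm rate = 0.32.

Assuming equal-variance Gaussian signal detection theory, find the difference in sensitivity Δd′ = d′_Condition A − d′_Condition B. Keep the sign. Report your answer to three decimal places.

Condition A: z(0.42) = -0.2019, z(0.29) = -0.5534, d' = 0.3515
Condition B: z(0.92) = 1.4051, z(0.32) = -0.4677, d' = 1.8728
Δd' = d'_Condition A − d'_Condition B = 0.3515 − 1.8728 = -1.5213
Condition B has the higher sensitivity.

Δd′ = -1.521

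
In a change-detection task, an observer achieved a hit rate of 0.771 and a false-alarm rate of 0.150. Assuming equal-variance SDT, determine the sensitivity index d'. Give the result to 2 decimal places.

d' = 1.78

z(H) = z(0.771) = 0.742
z(FA) = z(0.150) = -1.036
d' = z(H) − z(FA) = 0.742 − (-1.036) = 1.778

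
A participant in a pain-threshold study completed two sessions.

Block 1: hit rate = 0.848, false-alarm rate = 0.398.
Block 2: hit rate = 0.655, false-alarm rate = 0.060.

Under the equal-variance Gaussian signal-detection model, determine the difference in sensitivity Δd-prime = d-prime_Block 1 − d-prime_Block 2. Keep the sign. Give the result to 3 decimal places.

Block 1: z(0.848) = 1.0279, z(0.398) = -0.2585, d' = 1.2864
Block 2: z(0.655) = 0.3989, z(0.060) = -1.5548, d' = 1.9537
Δd' = d'_Block 1 − d'_Block 2 = 1.2864 − 1.9537 = -0.6673
Block 2 has the higher sensitivity.

Δd-prime = -0.667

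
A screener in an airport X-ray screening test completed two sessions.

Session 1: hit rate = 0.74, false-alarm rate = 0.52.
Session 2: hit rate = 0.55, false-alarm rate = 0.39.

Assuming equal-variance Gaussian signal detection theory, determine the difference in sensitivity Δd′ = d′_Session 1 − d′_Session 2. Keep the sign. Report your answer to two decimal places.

Δd′ = 0.19

Session 1: z(0.74) = 0.643, z(0.52) = 0.050, d' = 0.593
Session 2: z(0.55) = 0.126, z(0.39) = -0.279, d' = 0.405
Δd' = d'_Session 1 − d'_Session 2 = 0.593 − 0.405 = 0.188
Session 1 has the higher sensitivity.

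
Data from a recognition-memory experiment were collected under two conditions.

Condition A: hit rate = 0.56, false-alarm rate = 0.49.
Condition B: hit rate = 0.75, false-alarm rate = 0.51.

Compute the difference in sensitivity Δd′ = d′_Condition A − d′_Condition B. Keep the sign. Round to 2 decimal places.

Δd′ = -0.47

Condition A: z(0.56) = 0.151, z(0.49) = -0.025, d' = 0.176
Condition B: z(0.75) = 0.674, z(0.51) = 0.025, d' = 0.649
Δd' = d'_Condition A − d'_Condition B = 0.176 − 0.649 = -0.473
Condition B has the higher sensitivity.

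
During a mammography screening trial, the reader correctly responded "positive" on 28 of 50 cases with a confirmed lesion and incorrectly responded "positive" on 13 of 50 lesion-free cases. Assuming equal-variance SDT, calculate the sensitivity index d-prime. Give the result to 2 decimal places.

d-prime = 0.79

H = 28/50 = 0.5600
FA = 13/50 = 0.2600
z(H) = 0.1510
z(FA) = -0.6433
d' = z(H) − z(FA) = 0.1510 − (-0.6433) = 0.7943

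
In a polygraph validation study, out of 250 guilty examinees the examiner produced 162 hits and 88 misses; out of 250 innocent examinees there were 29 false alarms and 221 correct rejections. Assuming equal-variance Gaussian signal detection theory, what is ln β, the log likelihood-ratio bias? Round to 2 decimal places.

ln β = 0.64

H = 162/250 = 0.6480
FA = 29/250 = 0.1160
z(0.6480) = 0.380, z(0.1160) = -1.195
ln β = −½·[z(H)² − z(FA)²] = −0.5 × (0.144 − 1.428) = 0.642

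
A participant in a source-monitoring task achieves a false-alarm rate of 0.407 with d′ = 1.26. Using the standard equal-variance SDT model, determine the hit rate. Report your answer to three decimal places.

z(false-alarm rate) = z(0.407) = -0.2353
z(H) = z(FA) + d' = -0.2353 + 1.26 = 1.0247
hit rate = Φ(1.0247) = 0.8472

hit rate = 0.847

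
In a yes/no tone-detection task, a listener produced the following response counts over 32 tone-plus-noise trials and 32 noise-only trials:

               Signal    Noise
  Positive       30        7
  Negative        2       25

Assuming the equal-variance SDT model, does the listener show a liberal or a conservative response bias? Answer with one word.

z(H) = 1.534, z(FA) = -0.776
c = −½·(z(H) + z(FA)) = -0.379
c < 0 → liberal criterion (biased toward responding “yes”).

liberal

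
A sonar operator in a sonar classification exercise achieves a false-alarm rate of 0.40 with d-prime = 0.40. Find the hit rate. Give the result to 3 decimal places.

hit rate = 0.558

z(false-alarm rate) = z(0.40) = -0.2533
z(H) = z(FA) + d' = -0.2533 + 0.40 = 0.1467
hit rate = Φ(0.1467) = 0.5583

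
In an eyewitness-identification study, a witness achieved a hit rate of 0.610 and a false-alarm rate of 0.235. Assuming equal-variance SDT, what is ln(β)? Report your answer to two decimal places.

ln β = 0.22

z(0.610) = 0.279, z(0.235) = -0.722
ln β = −½·[z(H)² − z(FA)²] = −0.5 × (0.078 − 0.521) = 0.2215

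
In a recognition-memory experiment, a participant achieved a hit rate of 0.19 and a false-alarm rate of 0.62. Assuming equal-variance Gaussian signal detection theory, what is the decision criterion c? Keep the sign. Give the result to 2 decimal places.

c = 0.29

Φ⁻¹(H) = Φ⁻¹(0.19) = -0.8779
Φ⁻¹(FA) = Φ⁻¹(0.62) = 0.3055
c = −½·[z(H) + z(FA)] = −0.5 × (-0.8779 + 0.3055) = 0.2862
c > 0: the participant has a conservative response bias.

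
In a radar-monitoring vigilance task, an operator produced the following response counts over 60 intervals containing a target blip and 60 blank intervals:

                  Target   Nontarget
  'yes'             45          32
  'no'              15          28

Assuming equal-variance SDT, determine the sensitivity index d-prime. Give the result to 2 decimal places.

H = 45/60 = 0.7500
FA = 32/60 = 0.5333
z(0.7500) = 0.674, z(0.5333) = 0.084
d' = z(H) − z(FA) = 0.674 − 0.084 = 0.590

d-prime = 0.59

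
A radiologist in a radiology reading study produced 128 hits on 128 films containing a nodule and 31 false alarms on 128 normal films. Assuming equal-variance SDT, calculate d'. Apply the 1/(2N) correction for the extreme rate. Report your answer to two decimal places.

The hit rate is 128/128 = 1, so apply the 1/(2N) correction: H → 1 − 1/(2·128) = 0.99609.
z(H) = z(0.99609) = 2.660
z(FA) = z(0.24219) = -0.699
d' = 2.660 − (-0.699) = 3.359

d' = 3.36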